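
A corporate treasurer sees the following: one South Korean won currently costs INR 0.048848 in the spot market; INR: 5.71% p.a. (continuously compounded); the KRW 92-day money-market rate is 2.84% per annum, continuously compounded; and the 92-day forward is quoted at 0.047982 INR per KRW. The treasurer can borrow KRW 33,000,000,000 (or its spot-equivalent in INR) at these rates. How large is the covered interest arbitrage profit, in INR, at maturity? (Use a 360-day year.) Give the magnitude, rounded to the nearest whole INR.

INR 40,739,076

T = 92/360 years.
Keep in KRW, deliver into the forward: 33,000,000,000·1.00728417928·0.047982 = INR 1,594,939,813.18.
Swap to INR now, deposit: 33,000,000,000·0.048848·1.014699208452 = INR 1,635,678,888.84.
The quoted forward undervalues KRW, so borrow KRW, convert to INR at spot, deposit the INR at 5.71%, and buy KRW forward at 0.047982 to cover the loan.
Profit = 1,635,678,888.84 − 1,594,939,813.18 = INR 40,739,076.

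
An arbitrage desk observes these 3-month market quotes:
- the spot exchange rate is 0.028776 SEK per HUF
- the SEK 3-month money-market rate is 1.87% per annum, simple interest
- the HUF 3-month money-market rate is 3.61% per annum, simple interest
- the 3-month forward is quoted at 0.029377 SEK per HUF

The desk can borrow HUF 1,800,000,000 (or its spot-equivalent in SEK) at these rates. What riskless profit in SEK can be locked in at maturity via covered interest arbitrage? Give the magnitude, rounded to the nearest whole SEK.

SEK 1,316,879

T = 3/12 years.
Route A — deposit HUF, sell forward: 1,800,000,000 × 1.009025 × 0.029377 = SEK 53,355,829.37.
Route B — convert at spot, deposit SEK: 1,800,000,000 × 0.028776 × 1.004675 = SEK 52,038,950.04.
The quoted forward overvalues HUF, so borrow SEK, buy HUF at spot, deposit the HUF at 3.61%, and sell the proceeds forward at 0.029377.
Arbitrage profit = |53,355,829.37 − 52,038,950.04| = SEK 1,316,879.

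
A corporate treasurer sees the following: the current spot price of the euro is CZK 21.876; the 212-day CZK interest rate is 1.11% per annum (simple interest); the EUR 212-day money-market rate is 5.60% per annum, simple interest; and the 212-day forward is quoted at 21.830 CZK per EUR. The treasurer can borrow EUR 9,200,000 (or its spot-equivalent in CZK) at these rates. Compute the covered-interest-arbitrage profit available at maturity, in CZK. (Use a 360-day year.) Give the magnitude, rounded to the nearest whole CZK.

T = 212/360 years.
Invest the EUR and cover forward: 9,200,000 × 1.03297777778 × 21.830 = CZK 207,459,124.98.
Convert at spot and invest in CZK: 9,200,000 × 21.876 × 1.00653666667 = CZK 202,574,764.30.
The quoted forward overvalues EUR, so borrow CZK, buy EUR at spot, deposit the EUR at 5.60%, and sell the proceeds forward at 21.830.
The gap between the two covered legs is CZK 4,884,361.

CZK 4,884,361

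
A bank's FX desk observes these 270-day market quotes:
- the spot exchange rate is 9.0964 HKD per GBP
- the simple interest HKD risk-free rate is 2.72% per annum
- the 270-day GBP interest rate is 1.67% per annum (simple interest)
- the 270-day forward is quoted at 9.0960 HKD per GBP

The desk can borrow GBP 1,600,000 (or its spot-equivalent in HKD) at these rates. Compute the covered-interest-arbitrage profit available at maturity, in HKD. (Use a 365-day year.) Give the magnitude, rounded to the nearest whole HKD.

HKD 113,692

T = 270/365 years.
Keep in GBP, deliver into the forward: 1,600,000·1.0123534247·9.0960 = HKD 14,733,386.80.
Swap to HKD now, deposit: 1,600,000·9.0964·1.0201205479 = HKD 14,847,079.28.
The quoted forward undervalues GBP, so borrow GBP, convert to HKD at spot, deposit the HKD at 2.72%, and buy GBP forward at 9.0960 to cover the loan.
The gap between the two covered legs is HKD 113,692.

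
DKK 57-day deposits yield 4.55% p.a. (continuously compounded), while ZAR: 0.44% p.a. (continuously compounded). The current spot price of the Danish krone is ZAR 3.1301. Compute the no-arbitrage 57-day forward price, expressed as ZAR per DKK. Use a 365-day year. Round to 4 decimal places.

3.1101

T = 57/365 years.
ZAR accumulates by e^(0.0044×57/365) = 1.0006874.
DKK growth factor: e^(0.0455×57/365) = 1.0071308.
So F = 3.1301 × 1.0006874 / 1.0071308 = 3.110074 (ZAR/DKK).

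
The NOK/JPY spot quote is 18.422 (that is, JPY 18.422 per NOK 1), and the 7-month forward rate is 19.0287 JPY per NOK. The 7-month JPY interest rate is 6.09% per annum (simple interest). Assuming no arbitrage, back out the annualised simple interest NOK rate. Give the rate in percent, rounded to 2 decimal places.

T = 7/12 years.
CIP gives F = S · g_JPY/g_NOK, so g_JPY/g_NOK = 19.0287/18.422 = 1.0329334.
JPY growth factor: 1 + 0.0609×7/12 = 1.035525.
So the NOK growth factor = 1.002509.
(1.002509 − 1)/T = 0.004301, i.e. 0.43%.

0.43%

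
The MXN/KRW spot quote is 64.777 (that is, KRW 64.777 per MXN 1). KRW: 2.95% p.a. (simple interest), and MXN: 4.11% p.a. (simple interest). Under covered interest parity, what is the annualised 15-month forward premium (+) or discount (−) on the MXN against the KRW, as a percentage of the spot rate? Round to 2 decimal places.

-1.10%

T = 15/12 years.
F = S · g_KRW/g_MXN = 64.777 × 1.036875/1.051375 = 63.883630.
Annualised premium = (F − S)/S × (1/T) = (63.883630 − 64.777)/64.777 ÷ (15/12) = -1.10%.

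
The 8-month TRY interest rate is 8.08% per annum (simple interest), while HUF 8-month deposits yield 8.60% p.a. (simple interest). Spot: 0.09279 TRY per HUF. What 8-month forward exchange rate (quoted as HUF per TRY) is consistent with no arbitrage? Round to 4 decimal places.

T = 8/12 years.
Growth of 1 TRY over T: 1 + 0.0808×8/12 = 1.05386667.
HUF accumulates by 1 + 0.0860×8/12 = 1.05733333.
Forward (TRY per HUF) = 0.09279 × 1.05386667 / 1.05733333 = 0.092485771.
Invert for HUF per TRY: 1 / 0.092485771 = 10.8125.

10.8125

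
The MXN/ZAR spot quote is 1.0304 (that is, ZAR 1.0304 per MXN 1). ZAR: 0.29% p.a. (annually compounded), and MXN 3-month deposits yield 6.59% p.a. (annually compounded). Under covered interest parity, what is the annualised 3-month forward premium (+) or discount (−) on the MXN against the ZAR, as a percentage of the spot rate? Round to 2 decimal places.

-6.05%

T = 3/12 years.
No-arbitrage forward: 1.0304 × 1.0007242 / 1.0160828 = 1.0148250 ZAR/MXN.
Annualised premium = (F − S)/S × (1/T) = (1.0148250 − 1.0304)/1.0304 ÷ (3/12) = -6.05%.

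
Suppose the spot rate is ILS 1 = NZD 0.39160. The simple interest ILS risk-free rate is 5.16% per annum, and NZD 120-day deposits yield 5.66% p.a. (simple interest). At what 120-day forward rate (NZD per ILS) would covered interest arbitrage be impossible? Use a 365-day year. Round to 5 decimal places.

T = 120/365 years.
Growth of 1 NZD over T: 1 + 0.0566×120/365 = 1.0186082.
ILS growth factor: 1 + 0.0516×120/365 = 1.0169644.
Forward (NZD per ILS) = 0.3916 × 1.0186082 / 1.0169644 = 0.3922330.

0.39223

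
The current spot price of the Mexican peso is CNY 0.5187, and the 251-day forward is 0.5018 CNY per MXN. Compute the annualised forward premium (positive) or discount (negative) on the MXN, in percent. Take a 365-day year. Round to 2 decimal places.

-4.74%

T = 251/365 years.
MXN trades forward at -3.25815% vs spot over the period.
Annualise by dividing by T: -0.0325815 / (251/365) = -0.047379 → -4.74%.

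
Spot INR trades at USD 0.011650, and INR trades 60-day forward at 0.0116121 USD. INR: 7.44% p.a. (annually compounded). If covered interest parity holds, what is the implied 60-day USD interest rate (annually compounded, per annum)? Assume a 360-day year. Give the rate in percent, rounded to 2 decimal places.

5.36%

T = 60/360 years.
F/S = 0.0116121/0.01165 = 0.9967468 = (growth of USD) / (growth of INR).
INR growth factor: (1 + 0.0744)^(60/360) = 1.0120322.
That pins the USD growth at 1.0087399.
r = 1.0087399^(360/60) − 1 = 0.053599 → 5.36%.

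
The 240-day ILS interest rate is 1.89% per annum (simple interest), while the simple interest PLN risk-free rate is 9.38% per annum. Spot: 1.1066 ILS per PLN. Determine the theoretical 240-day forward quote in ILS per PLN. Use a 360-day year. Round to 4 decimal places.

T = 240/360 years.
Growth of 1 ILS over T: 1 + 0.0189×240/360 = 1.012600.
PLN accumulates by 1 + 0.0938×240/360 = 1.0625333.
CIP: F = S · (grow ILS)/(grow PLN) = 1.1066 × 1.012600/1.0625333 = 1.054596 ILS per PLN.

1.0546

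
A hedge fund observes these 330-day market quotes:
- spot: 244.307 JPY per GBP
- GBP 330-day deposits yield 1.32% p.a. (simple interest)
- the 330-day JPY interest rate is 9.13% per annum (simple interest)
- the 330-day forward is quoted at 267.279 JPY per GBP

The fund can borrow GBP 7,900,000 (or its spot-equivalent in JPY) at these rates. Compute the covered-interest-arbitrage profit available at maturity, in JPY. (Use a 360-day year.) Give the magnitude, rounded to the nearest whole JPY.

JPY 45,500,966

T = 330/360 years.
Keep in GBP, deliver into the forward: 7,900,000·1.012100·267.279 = JPY 2,137,053,299.61.
Swap to JPY now, deposit: 7,900,000·244.307·1.083691666667 = JPY 2,091,552,334.07.
The quoted forward overvalues GBP, so borrow JPY, buy GBP at spot, deposit the GBP at 1.32%, and sell the proceeds forward at 267.279.
The gap between the two covered legs is JPY 45,500,966.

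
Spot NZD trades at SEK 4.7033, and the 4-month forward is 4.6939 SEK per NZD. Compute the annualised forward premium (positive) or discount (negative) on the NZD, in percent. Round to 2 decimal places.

-0.60%

T = 4/12 years.
(F − S)/S = (4.6939 − 4.7033)/4.7033 = -0.0019986.
Annualise by dividing by T: -0.0019986 / (4/12) = -0.005996 → -0.60%.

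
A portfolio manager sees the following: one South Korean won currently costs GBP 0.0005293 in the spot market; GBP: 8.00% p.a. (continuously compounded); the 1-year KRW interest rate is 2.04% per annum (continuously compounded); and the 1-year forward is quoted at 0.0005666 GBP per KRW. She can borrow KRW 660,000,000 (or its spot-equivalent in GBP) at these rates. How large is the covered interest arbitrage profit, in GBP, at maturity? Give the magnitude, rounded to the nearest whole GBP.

T = 1 year.
Route A — deposit KRW, sell forward: 660,000,000 × 1.0206095 × 0.0005666 = GBP 381,663.05.
Route B — convert at spot, deposit GBP: 660,000,000 × 0.0005293 × 1.08328707 = GBP 378,433.34.
The quoted forward overvalues KRW, so borrow GBP, buy KRW at spot, deposit the KRW at 2.04%, and sell the proceeds forward at 0.0005666.
The gap between the two covered legs is GBP 3,230.

GBP 3,230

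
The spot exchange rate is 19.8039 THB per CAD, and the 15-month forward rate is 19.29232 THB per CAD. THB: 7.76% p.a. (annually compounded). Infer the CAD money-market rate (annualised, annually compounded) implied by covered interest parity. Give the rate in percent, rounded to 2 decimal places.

T = 15/12 years.
By CIP, F/S equals the THB-to-CAD growth ratio: 19.29232/19.8039 = 0.9741677.
THB growth factor: (1 + 0.0776)^(15/12) = 1.0979232.
So the CAD growth factor = 1.1270372.
r = 1.1270372^(12/15) − 1 = 0.100400 → 10.04%.

10.04%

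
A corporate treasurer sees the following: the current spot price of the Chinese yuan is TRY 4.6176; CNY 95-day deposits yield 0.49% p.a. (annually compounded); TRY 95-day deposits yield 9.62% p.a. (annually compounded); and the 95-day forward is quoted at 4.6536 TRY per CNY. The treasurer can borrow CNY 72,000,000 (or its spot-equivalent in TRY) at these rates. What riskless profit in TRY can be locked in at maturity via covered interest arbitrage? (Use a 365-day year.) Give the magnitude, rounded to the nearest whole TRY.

T = 95/365 years.
Route A — deposit CNY, sell forward: 72,000,000 × 1.00127303767 × 4.6536 = TRY 335,485,742.98.
Route B — convert at spot, deposit TRY: 72,000,000 × 4.6176 × 1.02419411515 = TRY 340,510,949.72.
The quoted forward undervalues CNY, so borrow CNY, convert to TRY at spot, deposit the TRY at 9.62%, and buy CNY forward at 4.6536 to cover the loan.
Profit = 340,510,949.72 − 335,485,742.98 = TRY 5,025,207.

TRY 5,025,207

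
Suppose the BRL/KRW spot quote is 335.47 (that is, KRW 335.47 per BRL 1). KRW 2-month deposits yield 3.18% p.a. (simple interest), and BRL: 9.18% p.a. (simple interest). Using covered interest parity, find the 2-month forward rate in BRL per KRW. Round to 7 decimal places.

0.0030105

T = 2/12 years.
Growth of 1 KRW over T: 1 + 0.0318×2/12 = 1.005300.
BRL growth factor: 1 + 0.0918×2/12 = 1.015300.
So F = 335.47 × 1.005300 / 1.015300 = 332.1659 (KRW/BRL).
Invert for BRL per KRW: 1 / 332.1659 = 0.0030105.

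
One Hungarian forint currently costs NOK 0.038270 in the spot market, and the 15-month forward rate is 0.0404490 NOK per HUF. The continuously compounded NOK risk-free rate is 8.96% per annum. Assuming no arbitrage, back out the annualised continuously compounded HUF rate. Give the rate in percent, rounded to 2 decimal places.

T = 15/12 years.
By CIP, F/S equals the NOK-to-HUF growth ratio: 0.040449/0.03827 = 1.0569375.
The NOK side grows by e^(0.0896×15/12) = 1.1185129.
That pins the HUF growth at 1.0582583.
r = ln(1.0582583)/(15/12) = 0.045300 → 4.53%.

4.53%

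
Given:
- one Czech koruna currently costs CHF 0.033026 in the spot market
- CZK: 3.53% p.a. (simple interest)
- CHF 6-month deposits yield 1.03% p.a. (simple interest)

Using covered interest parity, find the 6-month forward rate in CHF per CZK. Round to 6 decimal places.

0.032620

T = 6/12 years.
CHF accumulates by 1 + 0.0103×6/12 = 1.005150.
CZK accumulates by 1 + 0.0353×6/12 = 1.017650.
So F = 0.033026 × 1.005150 / 1.017650 = 0.03262033 (CHF/CZK).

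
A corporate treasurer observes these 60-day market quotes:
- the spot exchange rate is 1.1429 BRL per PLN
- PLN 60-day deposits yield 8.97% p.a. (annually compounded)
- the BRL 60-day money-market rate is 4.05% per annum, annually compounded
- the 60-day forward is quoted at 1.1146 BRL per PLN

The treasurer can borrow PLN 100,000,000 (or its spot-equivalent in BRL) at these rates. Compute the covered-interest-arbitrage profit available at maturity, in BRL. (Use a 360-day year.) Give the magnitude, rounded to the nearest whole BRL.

T = 60/360 years.
Route A — deposit PLN, sell forward: 100,000,000 × 1.01442005164 × 1.1146 = BRL 113,067,258.96.
Route B — convert at spot, deposit BRL: 100,000,000 × 1.1429 × 1.00663883449 = BRL 115,048,752.39.
The quoted forward undervalues PLN, so borrow PLN, convert to BRL at spot, deposit the BRL at 4.05%, and buy PLN forward at 1.1146 to cover the loan.
Arbitrage profit = |113,067,258.96 − 115,048,752.39| = BRL 1,981,493.

BRL 1,981,493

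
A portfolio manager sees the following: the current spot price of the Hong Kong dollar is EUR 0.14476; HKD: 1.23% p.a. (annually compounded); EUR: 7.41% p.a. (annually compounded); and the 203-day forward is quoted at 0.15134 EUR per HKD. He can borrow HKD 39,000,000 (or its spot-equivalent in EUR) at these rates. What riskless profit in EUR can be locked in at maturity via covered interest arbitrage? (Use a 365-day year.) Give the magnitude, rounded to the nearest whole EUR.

T = 203/365 years.
Keep in HKD, deliver into the forward: 39,000,000·1.006822259·0.15134 = EUR 5,942,526.75.
Swap to EUR now, deposit: 39,000,000·0.14476·1.040557217 = EUR 5,874,611.45.
The quoted forward overvalues HKD, so borrow EUR, buy HKD at spot, deposit the HKD at 1.23%, and sell the proceeds forward at 0.15134.
Profit = 5,942,526.75 − 5,874,611.45 = EUR 67,915.

EUR 67,915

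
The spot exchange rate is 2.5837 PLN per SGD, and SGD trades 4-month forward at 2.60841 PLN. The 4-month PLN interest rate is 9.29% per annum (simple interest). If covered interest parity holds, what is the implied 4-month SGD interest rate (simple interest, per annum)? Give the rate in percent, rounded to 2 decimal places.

T = 4/12 years.
CIP gives F = S · g_PLN/g_SGD, so g_PLN/g_SGD = 2.60841/2.5837 = 1.0095638.
The PLN side grows by 1 + 0.0929×4/12 = 1.0309667.
Hence g_SGD = 1.0212001.
r = (1.0212001 − 1)/(4/12) = 0.063600 → 6.36%.

6.36%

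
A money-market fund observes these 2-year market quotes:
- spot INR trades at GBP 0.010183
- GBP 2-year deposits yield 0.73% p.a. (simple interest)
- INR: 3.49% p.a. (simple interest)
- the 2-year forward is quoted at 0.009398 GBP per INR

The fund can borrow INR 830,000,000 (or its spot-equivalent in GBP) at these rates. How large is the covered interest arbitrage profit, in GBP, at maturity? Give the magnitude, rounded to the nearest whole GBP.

T = 2 years.
Invest the INR and cover forward: 830,000,000 × 1.069800 × 0.009398 = GBP 8,344,803.73.
Convert at spot and invest in GBP: 830,000,000 × 0.010183 × 1.014600 = GBP 8,575,287.59.
The quoted forward undervalues INR, so borrow INR, convert to GBP at spot, deposit the GBP at 0.73%, and buy INR forward at 0.009398 to cover the loan.
Arbitrage profit = |8,344,803.73 − 8,575,287.59| = GBP 230,484.

GBP 230,484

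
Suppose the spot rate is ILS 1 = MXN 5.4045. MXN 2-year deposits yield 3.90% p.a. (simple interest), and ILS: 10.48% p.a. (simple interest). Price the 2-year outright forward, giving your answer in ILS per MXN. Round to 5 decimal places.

T = 2 years.
MXN growth factor: 1 + 0.0390×2 = 1.078000.
ILS growth factor: 1 + 0.1048×2 = 1.209600.
So F = 5.4045 × 1.078000 / 1.209600 = 4.816510 (MXN/ILS).
Invert for ILS per MXN: 1 / 4.816510 = 0.20762.

0.20762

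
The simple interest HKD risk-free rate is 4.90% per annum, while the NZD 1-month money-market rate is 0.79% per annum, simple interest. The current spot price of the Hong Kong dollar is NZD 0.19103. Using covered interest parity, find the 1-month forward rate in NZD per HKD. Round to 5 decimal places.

0.19038

T = 1/12 years.
Growth of 1 NZD over T: 1 + 0.0079×1/12 = 1.0006583.
HKD accumulates by 1 + 0.0490×1/12 = 1.0040833.
CIP: F = S · (grow NZD)/(grow HKD) = 0.19103 × 1.0006583/1.0040833 = 0.1903784 NZD per HKD.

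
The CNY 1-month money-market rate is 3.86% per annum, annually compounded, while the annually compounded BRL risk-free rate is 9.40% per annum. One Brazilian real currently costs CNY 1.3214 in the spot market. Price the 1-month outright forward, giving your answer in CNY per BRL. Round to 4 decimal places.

T = 1/12 years.
CNY growth factor: (1 + 0.0386)^(1/12) = 1.0031611.
BRL growth factor: (1 + 0.0940)^(1/12) = 1.0075148.
CIP: F = S · (grow CNY)/(grow BRL) = 1.3214 × 1.0031611/1.0075148 = 1.315690 CNY per BRL.

1.3157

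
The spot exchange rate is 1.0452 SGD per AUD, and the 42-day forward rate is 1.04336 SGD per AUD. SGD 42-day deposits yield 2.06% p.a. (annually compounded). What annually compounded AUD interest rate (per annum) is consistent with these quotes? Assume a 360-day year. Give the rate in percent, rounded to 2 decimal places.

T = 42/360 years.
CIP gives F = S · g_SGD/g_AUD, so g_SGD/g_AUD = 1.04336/1.0452 = 0.9982396.
The SGD side grows by (1 + 0.0206)^(42/360) = 1.0023817.
So the AUD growth factor = 1.0041494.
Annualise: 1.0041494^(360/42) − 1 = 0.036130 = 3.61%.

3.61%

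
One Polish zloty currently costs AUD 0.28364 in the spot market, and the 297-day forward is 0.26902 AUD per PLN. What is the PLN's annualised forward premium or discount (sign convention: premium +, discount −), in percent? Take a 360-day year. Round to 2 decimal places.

T = 297/360 years.
Period premium: (0.26902 − 0.28364)/0.28364 = -0.0515442.
Per annum: -0.0515442 / (297/360) = -0.062478 = -6.25%.

-6.25%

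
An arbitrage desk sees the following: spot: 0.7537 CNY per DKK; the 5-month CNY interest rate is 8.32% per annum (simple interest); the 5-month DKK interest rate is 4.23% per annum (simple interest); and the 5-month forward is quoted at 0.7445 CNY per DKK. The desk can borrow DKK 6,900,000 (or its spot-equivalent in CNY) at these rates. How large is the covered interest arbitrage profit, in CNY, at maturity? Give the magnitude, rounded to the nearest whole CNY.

T = 5/12 years.
Route A — deposit DKK, sell forward: 6,900,000 × 1.017625 × 0.7445 = CNY 5,227,590.51.
Route B — convert at spot, deposit CNY: 6,900,000 × 0.7537 × 1.034666667 = CNY 5,380,815.04.
The quoted forward undervalues DKK, so borrow DKK, convert to CNY at spot, deposit the CNY at 8.32%, and buy DKK forward at 0.7445 to cover the loan.
The gap between the two covered legs is CNY 153,225.

CNY 153,225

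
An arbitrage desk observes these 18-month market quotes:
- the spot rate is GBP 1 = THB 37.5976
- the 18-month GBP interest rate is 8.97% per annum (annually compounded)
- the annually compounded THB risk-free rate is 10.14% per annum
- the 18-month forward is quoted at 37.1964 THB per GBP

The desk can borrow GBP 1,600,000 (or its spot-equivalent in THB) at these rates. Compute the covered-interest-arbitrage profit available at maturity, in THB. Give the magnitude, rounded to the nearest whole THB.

THB 1,835,226

T = 18/12 years.
Route A — deposit GBP, sell forward: 1,600,000 × 1.137523628 × 37.1964 = THB 67,698,854.20.
Route B — convert at spot, deposit THB: 1,600,000 × 37.5976 × 1.1558929322 = THB 69,534,080.17.
The quoted forward undervalues GBP, so borrow GBP, convert to THB at spot, deposit the THB at 10.14%, and buy GBP forward at 37.1964 to cover the loan.
Arbitrage profit = |67,698,854.20 − 69,534,080.17| = THB 1,835,226.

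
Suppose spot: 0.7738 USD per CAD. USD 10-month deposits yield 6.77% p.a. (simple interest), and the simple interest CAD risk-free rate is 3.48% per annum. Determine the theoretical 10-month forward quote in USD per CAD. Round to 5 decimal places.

0.79442

T = 10/12 years.
USD accumulates by 1 + 0.0677×10/12 = 1.0564167.
Growth of 1 CAD over T: 1 + 0.0348×10/12 = 1.029000.
So F = 0.7738 × 1.0564167 / 1.029000 = 0.7944171 (USD/CAD).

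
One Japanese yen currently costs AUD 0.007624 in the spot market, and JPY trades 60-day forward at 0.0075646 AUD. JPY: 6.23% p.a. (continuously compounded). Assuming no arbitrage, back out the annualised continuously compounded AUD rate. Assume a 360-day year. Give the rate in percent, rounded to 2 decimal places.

T = 60/360 years.
CIP gives F = S · g_AUD/g_JPY, so g_AUD/g_JPY = 0.0075646/0.007624 = 0.9922088.
The JPY side grows by e^(0.0623×60/360) = 1.0104374.
So the AUD growth factor = 1.0025649.
r = ln(1.0025649)/(60/360) = 0.015370 → 1.54%.

1.54%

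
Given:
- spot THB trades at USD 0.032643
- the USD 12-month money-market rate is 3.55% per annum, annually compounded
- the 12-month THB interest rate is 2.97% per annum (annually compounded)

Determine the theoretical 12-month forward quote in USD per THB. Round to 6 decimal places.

T = 1 year.
USD growth factor: (1 + 0.0355)^1 = 1.035500.
Growth of 1 THB over T: (1 + 0.0297)^1 = 1.029700.
So F = 0.032643 × 1.035500 / 1.029700 = 0.03282687 (USD/THB).

0.032827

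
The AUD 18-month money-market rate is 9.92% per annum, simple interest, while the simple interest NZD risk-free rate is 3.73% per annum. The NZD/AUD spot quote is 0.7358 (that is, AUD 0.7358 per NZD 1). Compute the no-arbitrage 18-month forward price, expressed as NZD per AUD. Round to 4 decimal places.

T = 18/12 years.
AUD accumulates by 1 + 0.0992×18/12 = 1.148800.
NZD growth factor: 1 + 0.0373×18/12 = 1.055950.
CIP: F = S · (grow AUD)/(grow NZD) = 0.7358 × 1.148800/1.055950 = 0.8004991 AUD per NZD.
Invert for NZD per AUD: 1 / 0.8004991 = 1.2492.

1.2492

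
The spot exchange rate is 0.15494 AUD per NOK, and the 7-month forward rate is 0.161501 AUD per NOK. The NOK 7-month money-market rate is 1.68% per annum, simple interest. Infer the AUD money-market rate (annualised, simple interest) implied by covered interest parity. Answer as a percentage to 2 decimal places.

9.01%

T = 7/12 years.
CIP gives F = S · g_AUD/g_NOK, so g_AUD/g_NOK = 0.161501/0.15494 = 1.0423454.
The NOK side grows by 1 + 0.0168×7/12 = 1.009800.
So the AUD growth factor = 1.0525604.
(1.0525604 − 1)/T = 0.090104, i.e. 9.01%.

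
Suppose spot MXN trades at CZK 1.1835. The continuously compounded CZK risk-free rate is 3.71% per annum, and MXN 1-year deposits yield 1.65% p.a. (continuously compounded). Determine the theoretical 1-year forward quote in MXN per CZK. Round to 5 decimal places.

T = 1 year.
Growth of 1 CZK over T: e^(0.0371×1) = 1.0377968.
Growth of 1 MXN over T: e^(0.0165×1) = 1.0166369.
So F = 1.1835 × 1.0377968 / 1.0166369 = 1.208133 (CZK/MXN).
Invert for MXN per CZK: 1 / 1.208133 = 0.82772.

0.82772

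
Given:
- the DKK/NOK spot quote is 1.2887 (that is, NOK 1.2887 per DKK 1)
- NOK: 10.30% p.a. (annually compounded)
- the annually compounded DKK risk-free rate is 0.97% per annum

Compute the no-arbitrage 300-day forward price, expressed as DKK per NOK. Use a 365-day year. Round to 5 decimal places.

0.72161

T = 300/365 years.
NOK growth factor: (1 + 0.1030)^(300/365) = 1.0839109.
DKK growth factor: (1 + 0.0097)^(300/365) = 1.0079657.
So F = 1.2887 × 1.0839109 / 1.0079657 = 1.385797 (NOK/DKK).
Quoted the other way: 1/1.385797 = 0.72161 DKK per NOK.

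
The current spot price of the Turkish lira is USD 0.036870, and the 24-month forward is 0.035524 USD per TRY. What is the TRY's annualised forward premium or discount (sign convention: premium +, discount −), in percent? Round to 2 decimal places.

T = 2 years.
(F − S)/S = (0.035524 − 0.03687)/0.03687 = -0.0365066.
Annualise by dividing by T: -0.0365066 / 2 = -0.018253 → -1.83%.

-1.83%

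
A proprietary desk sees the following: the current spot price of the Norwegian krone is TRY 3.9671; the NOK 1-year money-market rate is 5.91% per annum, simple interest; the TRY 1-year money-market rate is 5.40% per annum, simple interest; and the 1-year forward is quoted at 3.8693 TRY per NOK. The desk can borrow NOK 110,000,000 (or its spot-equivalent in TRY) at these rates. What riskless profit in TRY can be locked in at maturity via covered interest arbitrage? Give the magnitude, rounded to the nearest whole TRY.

TRY 9,168,255

T = 1 year.
Invest the NOK and cover forward: 110,000,000 × 1.059100 × 3.8693 = TRY 450,777,319.30.
Convert at spot and invest in TRY: 110,000,000 × 3.9671 × 1.054000 = TRY 459,945,574.00.
The quoted forward undervalues NOK, so borrow NOK, convert to TRY at spot, deposit the TRY at 5.40%, and buy NOK forward at 3.8693 to cover the loan.
The gap between the two covered legs is TRY 9,168,255.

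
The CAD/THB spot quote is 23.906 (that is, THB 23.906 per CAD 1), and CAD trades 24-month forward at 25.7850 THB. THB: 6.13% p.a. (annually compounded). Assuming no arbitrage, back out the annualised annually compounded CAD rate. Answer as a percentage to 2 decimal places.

2.19%

T = 2 years.
F/S = 25.785/23.906 = 1.0785995 = (growth of THB) / (growth of CAD).
THB growth factor: (1 + 0.0613)^2 = 1.1263577.
Hence g_CAD = 1.044278.
Annualise: 1.044278^(1/2) − 1 = 0.021899 = 2.19%.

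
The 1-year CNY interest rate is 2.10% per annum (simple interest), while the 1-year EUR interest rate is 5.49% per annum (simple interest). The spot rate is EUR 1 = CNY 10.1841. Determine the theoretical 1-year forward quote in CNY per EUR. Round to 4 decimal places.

T = 1 year.
CNY accumulates by 1 + 0.0210×1 = 1.021000.
EUR accumulates by 1 + 0.0549×1 = 1.054900.
So F = 10.1841 × 1.021000 / 1.054900 = 9.856826 (CNY/EUR).

9.8568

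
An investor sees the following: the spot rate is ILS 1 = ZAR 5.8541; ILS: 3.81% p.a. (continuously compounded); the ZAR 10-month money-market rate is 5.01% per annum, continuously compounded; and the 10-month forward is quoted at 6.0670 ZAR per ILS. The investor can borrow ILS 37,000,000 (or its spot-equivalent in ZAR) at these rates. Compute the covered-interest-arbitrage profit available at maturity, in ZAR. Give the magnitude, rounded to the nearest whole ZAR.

T = 10/12 years.
Route A — deposit ILS, sell forward: 37,000,000 × 1.03225940819 × 6.0670 = ZAR 231,720,559.69.
Route B — convert at spot, deposit ZAR: 37,000,000 × 5.8541 × 1.04263378772 = ZAR 225,836,250.90.
The quoted forward overvalues ILS, so borrow ZAR, buy ILS at spot, deposit the ILS at 3.81%, and sell the proceeds forward at 6.0670.
Arbitrage profit = |231,720,559.69 − 225,836,250.90| = ZAR 5,884,309.

ZAR 5,884,309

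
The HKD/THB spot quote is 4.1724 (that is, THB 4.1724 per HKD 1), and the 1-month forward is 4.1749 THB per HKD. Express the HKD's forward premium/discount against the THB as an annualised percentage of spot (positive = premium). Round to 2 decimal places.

T = 1/12 years.
HKD trades forward at +0.05992% vs spot over the period.
Per annum: 0.0005992 / (1/12) = 0.007190 = 0.72%.

+0.72%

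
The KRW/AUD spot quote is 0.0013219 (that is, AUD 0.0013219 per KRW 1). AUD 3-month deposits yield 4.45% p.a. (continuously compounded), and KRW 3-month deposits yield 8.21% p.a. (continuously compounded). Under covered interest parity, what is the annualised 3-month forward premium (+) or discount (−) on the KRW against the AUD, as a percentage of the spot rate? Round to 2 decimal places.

-3.74%

T = 3/12 years.
CIP forward (AUD per KRW) = 0.0013219 × 1.0111871/1.0207371 = 0.0013095323.
Annualised premium = (F − S)/S × (1/T) = (0.0013095323 − 0.0013219)/0.0013219 ÷ (3/12) = -3.74%.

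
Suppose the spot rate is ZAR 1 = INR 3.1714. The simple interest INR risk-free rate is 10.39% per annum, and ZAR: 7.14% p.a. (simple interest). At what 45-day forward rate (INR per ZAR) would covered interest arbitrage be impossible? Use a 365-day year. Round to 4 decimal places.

3.1840

T = 45/365 years.
INR growth factor: 1 + 0.1039×45/365 = 1.0128096.
ZAR growth factor: 1 + 0.0714×45/365 = 1.0088027.
So F = 3.1714 × 1.0128096 / 1.0088027 = 3.183997 (INR/ZAR).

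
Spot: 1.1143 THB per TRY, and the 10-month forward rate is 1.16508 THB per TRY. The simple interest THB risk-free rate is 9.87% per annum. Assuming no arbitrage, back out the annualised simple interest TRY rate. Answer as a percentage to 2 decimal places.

4.21%

T = 10/12 years.
By CIP, F/S equals the THB-to-TRY growth ratio: 1.16508/1.1143 = 1.0455712.
THB growth factor: 1 + 0.0987×10/12 = 1.082250.
Hence g_TRY = 1.0350802.
(1.0350802 − 1)/T = 0.042096, i.e. 4.21%.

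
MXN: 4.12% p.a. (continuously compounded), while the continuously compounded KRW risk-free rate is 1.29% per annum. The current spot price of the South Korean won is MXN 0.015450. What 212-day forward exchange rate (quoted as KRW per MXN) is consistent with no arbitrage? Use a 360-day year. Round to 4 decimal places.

T = 212/360 years.
MXN accumulates by e^(0.0412×212/360) = 1.02455894.
KRW growth factor: e^(0.0129×212/360) = 1.00762559.
Forward (MXN per KRW) = 0.01545 × 1.02455894 / 1.00762559 = 0.015709640.
Invert for KRW per MXN: 1 / 0.015709640 = 63.6552.

63.6552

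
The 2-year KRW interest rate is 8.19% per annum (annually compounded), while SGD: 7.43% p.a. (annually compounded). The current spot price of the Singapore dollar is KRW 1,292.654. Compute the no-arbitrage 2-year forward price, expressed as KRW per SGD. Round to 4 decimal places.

T = 2 years.
KRW growth factor: (1 + 0.0819)^2 = 1.17050761.
SGD accumulates by (1 + 0.0743)^2 = 1.15412049.
CIP: F = S · (grow KRW)/(grow SGD) = 1292.654 × 1.17050761/1.15412049 = 1311.008129 KRW per SGD.

1311.0081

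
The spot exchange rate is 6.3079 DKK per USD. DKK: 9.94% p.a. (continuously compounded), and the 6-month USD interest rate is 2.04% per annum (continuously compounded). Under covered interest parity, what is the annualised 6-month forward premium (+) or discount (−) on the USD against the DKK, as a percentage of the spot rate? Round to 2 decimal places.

T = 6/12 years.
No-arbitrage forward: 6.3079 × 1.0509558 / 1.0102522 = 6.5620487 DKK/USD.
Annualised premium = (F − S)/S × (1/T) = (6.5620487 − 6.3079)/6.3079 ÷ (6/12) = 8.06%.

+8.06%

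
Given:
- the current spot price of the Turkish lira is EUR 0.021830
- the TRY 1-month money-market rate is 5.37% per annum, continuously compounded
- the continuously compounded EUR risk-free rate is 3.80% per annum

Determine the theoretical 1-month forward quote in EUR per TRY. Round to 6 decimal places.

0.021801

T = 1/12 years.
Growth of 1 EUR over T: e^(0.0380×1/12) = 1.0031717.
TRY growth factor: e^(0.0537×1/12) = 1.004485.
CIP: F = S · (grow EUR)/(grow TRY) = 0.02183 × 1.0031717/1.004485 = 0.02180146 EUR per TRY.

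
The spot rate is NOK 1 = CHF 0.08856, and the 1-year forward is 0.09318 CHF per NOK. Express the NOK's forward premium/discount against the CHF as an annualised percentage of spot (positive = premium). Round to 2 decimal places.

+5.22%

T = 1 year.
Period premium: (0.09318 − 0.08856)/0.08856 = 0.0521680.
×(1/T) gives 5.22% p.a.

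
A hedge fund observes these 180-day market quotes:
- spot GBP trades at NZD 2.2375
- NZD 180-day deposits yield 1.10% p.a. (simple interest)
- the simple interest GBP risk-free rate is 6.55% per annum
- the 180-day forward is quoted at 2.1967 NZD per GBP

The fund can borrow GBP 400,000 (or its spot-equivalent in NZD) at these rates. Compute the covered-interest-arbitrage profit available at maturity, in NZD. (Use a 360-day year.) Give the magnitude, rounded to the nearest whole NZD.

NZD 7,534

T = 180/360 years.
Route A — deposit GBP, sell forward: 400,000 × 1.032750 × 2.1967 = NZD 907,456.77.
Route B — convert at spot, deposit NZD: 400,000 × 2.2375 × 1.005500 = NZD 899,922.50.
The quoted forward overvalues GBP, so borrow NZD, buy GBP at spot, deposit the GBP at 6.55%, and sell the proceeds forward at 2.1967.
Profit = 907,456.77 − 899,922.50 = NZD 7,534.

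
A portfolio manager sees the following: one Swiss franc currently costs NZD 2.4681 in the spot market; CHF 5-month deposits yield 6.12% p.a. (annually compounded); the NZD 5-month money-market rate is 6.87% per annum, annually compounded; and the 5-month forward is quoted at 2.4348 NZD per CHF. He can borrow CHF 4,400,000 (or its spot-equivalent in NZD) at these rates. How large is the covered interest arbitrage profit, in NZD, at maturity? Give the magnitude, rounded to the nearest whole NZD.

T = 5/12 years.
Route A — deposit CHF, sell forward: 4,400,000 × 1.0250589704 × 2.4348 = NZD 10,981,579.76.
Route B — convert at spot, deposit NZD: 4,400,000 × 2.4681 × 1.0280713438 = NZD 11,164,484.69.
The quoted forward undervalues CHF, so borrow CHF, convert to NZD at spot, deposit the NZD at 6.87%, and buy CHF forward at 2.4348 to cover the loan.
Arbitrage profit = |10,981,579.76 − 11,164,484.69| = NZD 182,905.

NZD 182,905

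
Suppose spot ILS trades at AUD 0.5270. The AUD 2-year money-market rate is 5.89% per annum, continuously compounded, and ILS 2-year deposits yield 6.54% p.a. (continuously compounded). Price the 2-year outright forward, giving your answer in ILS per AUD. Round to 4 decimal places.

T = 2 years.
AUD accumulates by e^(0.0589×2) = 1.1250191.
Growth of 1 ILS over T: e^(0.0654×2) = 1.1397398.
So F = 0.527 × 1.1250191 / 1.1397398 = 0.5201934 (AUD/ILS).
Quoted the other way: 1/0.5201934 = 1.9224 ILS per AUD.

1.9224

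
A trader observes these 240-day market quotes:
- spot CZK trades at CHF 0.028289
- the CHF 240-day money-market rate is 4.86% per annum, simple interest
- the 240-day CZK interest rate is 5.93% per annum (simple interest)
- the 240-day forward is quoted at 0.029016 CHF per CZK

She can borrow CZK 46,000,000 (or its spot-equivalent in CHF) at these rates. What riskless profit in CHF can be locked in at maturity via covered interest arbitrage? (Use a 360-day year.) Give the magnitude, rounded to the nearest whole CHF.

CHF 44,047

T = 240/360 years.
Invest the CZK and cover forward: 46,000,000 × 1.039533333 × 0.029016 = CHF 1,387,502.56.
Convert at spot and invest in CHF: 46,000,000 × 0.028289 × 1.032400 = CHF 1,343,455.93.
The quoted forward overvalues CZK, so borrow CHF, buy CZK at spot, deposit the CZK at 5.93%, and sell the proceeds forward at 0.029016.
Arbitrage profit = |1,387,502.56 − 1,343,455.93| = CHF 44,047.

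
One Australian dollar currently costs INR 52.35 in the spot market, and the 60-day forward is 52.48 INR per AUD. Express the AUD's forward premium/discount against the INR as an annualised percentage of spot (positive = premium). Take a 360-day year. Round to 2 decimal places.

T = 60/360 years.
Period premium: (52.48 − 52.35)/52.35 = 0.0024833.
×(1/T) gives 1.49% p.a.

+1.49%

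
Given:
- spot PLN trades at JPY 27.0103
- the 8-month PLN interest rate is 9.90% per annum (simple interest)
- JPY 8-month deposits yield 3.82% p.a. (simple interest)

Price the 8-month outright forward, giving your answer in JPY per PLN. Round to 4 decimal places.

T = 8/12 years.
Growth of 1 JPY over T: 1 + 0.0382×8/12 = 1.02546667.
PLN growth factor: 1 + 0.0990×8/12 = 1.066000.
Forward (JPY per PLN) = 27.0103 × 1.02546667 / 1.066000 = 25.983267.

25.9833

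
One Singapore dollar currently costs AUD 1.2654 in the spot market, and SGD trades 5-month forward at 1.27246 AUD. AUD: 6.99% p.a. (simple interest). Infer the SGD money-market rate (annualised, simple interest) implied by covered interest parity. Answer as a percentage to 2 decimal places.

5.62%

T = 5/12 years.
CIP gives F = S · g_AUD/g_SGD, so g_AUD/g_SGD = 1.27246/1.2654 = 1.0055793.
The AUD side grows by 1 + 0.0699×5/12 = 1.029125.
Hence g_SGD = 1.0234151.
r = (1.0234151 − 1)/(5/12) = 0.056196 → 5.62%.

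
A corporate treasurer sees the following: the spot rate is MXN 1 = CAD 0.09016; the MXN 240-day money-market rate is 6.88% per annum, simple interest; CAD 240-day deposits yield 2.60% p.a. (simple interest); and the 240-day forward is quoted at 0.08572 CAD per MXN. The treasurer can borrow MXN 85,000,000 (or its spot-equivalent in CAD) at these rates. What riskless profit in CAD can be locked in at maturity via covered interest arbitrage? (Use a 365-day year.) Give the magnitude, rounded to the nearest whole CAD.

CAD 178,800

T = 240/365 years.
Route A — deposit MXN, sell forward: 85,000,000 × 1.045238356 × 0.08572 = CAD 7,615,815.71.
Route B — convert at spot, deposit CAD: 85,000,000 × 0.09016 × 1.01709589 = CAD 7,794,616.06.
The quoted forward undervalues MXN, so borrow MXN, convert to CAD at spot, deposit the CAD at 2.60%, and buy MXN forward at 0.08572 to cover the loan.
Profit = 7,794,616.06 − 7,615,815.71 = CAD 178,800.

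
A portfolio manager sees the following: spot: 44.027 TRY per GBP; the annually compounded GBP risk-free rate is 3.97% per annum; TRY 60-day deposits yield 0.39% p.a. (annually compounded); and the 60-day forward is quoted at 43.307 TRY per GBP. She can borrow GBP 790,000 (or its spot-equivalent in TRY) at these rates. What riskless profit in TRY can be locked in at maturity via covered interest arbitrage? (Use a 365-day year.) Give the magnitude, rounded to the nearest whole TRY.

T = 60/365 years.
Keep in GBP, deliver into the forward: 790,000·1.0064203379·43.307 = TRY 34,432,186.00.
Swap to TRY now, deposit: 790,000·44.027·1.0006400537 = TRY 34,803,591.92.
The quoted forward undervalues GBP, so borrow GBP, convert to TRY at spot, deposit the TRY at 0.39%, and buy GBP forward at 43.307 to cover the loan.
The gap between the two covered legs is TRY 371,406.

TRY 371,406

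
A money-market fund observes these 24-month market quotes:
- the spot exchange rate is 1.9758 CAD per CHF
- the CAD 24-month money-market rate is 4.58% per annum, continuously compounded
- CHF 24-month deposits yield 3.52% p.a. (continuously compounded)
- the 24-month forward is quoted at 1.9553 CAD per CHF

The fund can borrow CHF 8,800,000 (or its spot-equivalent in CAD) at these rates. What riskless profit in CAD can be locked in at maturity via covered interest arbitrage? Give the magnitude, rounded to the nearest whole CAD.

T = 2 years.
Route A — deposit CHF, sell forward: 8,800,000 × 1.0729372703 × 1.9553 = CAD 18,461,645.35.
Route B — convert at spot, deposit CAD: 8,800,000 × 1.9758 × 1.0959263638 = CAD 19,054,915.52.
The quoted forward undervalues CHF, so borrow CHF, convert to CAD at spot, deposit the CAD at 4.58%, and buy CHF forward at 1.9553 to cover the loan.
Profit = 19,054,915.52 − 18,461,645.35 = CAD 593,270.

CAD 593,270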